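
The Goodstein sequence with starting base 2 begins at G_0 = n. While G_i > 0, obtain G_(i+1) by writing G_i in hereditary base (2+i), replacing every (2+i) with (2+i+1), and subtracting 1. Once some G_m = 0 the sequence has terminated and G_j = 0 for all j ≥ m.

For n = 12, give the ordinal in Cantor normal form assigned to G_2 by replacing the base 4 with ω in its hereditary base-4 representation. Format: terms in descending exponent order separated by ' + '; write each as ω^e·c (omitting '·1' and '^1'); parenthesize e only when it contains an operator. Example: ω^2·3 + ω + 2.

ω^(ω + 1) + ω^2·2 + ω·2 + 1

12 —HB2→ 2^(2 + 1) + 2^2 —bump→ 3^(3 + 1) + 3^3 = 108 —(−1)→ 107
107 —HB3→ 3^(3 + 1) + 2·3^2 + 2·3 + 2 —bump→ 4^(4 + 1) + 2·4^2 + 2·4 + 2 = 1066 —(−1)→ 1065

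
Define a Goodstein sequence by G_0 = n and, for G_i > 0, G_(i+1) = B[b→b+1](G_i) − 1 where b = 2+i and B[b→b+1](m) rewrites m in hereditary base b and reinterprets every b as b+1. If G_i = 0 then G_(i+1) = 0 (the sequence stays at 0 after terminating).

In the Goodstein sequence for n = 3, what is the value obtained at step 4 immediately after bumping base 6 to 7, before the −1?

1

[0] 3 ≡ 2 + 1 (base 2). Lift 3: 4. −1: 3.
[1] 3 ≡ 3 (base 3). Lift 4: 4. −1: 3.
[2] 3 ≡ 3 (base 4). Lift 5: 3. −1: 2.
[3] 2 ≡ 2 (base 5). Lift 6: 2. −1: 1.
[4] 1 ≡ 1 (base 6). Lift 7: 1. −1: 0.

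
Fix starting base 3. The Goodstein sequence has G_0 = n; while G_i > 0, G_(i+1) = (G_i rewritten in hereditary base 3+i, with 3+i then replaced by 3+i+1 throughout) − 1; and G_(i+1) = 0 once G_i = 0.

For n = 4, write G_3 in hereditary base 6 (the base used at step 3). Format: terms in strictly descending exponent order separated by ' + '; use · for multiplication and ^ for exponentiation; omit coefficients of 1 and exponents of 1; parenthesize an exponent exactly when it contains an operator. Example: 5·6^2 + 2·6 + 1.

3

G_0 = 4. HB_3(4) = 3 + 1. Bump = 5. G_1 = 4.
G_1 = 4. HB_4(4) = 4. Bump = 5. G_2 = 4.
G_2 = 4. HB_5(4) = 4. Bump = 4. G_3 = 3.
G_3 = 3. HB_6(3) = 3. Bump = 3. G_4 = 2.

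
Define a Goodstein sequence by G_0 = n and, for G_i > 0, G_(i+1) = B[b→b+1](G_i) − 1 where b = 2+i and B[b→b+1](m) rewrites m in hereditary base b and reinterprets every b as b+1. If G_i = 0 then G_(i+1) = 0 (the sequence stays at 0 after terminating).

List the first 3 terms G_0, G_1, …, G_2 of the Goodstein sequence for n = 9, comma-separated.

G_0=9  [base 2] 2^(2 + 1) + 1  →[2↦3]→  3^(3 + 1) + 1 = 82  −1 ⇒ G_1=81
G_1=81  [base 3] 3^(3 + 1)  →[3↦4]→  4^(4 + 1) = 1024  −1 ⇒ G_2=1023

9, 81, 1023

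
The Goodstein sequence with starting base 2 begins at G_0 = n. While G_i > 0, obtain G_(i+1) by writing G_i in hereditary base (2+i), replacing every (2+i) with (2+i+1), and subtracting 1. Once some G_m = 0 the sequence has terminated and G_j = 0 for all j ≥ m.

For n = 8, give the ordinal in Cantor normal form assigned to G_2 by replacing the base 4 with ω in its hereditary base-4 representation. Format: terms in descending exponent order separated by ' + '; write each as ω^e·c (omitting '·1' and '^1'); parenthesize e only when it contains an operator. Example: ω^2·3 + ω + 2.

i=0: 8 = 2^(2 + 1) (b=2); 2→3: 3^(3 + 1) = 81; 81−1 = 80
i=1: 80 = 2·3^3 + 2·3^2 + 2·3 + 2 (b=3); 3→4: 2·4^4 + 2·4^2 + 2·4 + 2 = 554; 554−1 = 553
i=2: 553 = 2·4^4 + 2·4^2 + 2·4 + 1 (b=4); 4→5: 2·5^5 + 2·5^2 + 2·5 + 1 = 6311; 6311−1 = 6310

ω^ω·2 + ω^2·2 + ω·2 + 1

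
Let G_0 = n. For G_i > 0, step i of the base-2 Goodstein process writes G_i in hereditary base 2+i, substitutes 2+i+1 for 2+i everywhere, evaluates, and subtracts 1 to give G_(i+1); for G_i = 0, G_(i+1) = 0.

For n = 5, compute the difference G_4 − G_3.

base 2: 5 = 2^2 + 1; at 3: 3^3 + 1 = 28; next = 27
base 3: 27 = 3^3; at 4: 4^4 = 256; next = 255
base 4: 255 = 3·4^3 + 3·4^2 + 3·4 + 3; at 5: 3·5^3 + 3·5^2 + 3·5 + 3 = 468; next = 467
base 5: 467 = 3·5^3 + 3·5^2 + 3·5 + 2; at 6: 3·6^3 + 3·6^2 + 3·6 + 2 = 776; next = 775

308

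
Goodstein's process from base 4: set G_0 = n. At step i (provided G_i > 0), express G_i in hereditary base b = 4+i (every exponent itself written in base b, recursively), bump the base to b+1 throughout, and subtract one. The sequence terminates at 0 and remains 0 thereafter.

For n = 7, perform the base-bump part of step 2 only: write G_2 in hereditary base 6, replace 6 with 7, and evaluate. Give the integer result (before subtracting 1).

G_0=7  [base 4] 4 + 3  →[4↦5]→  5 + 3 = 8  −1 ⇒ G_1=7
G_1=7  [base 5] 5 + 2  →[5↦6]→  6 + 2 = 8  −1 ⇒ G_2=7

8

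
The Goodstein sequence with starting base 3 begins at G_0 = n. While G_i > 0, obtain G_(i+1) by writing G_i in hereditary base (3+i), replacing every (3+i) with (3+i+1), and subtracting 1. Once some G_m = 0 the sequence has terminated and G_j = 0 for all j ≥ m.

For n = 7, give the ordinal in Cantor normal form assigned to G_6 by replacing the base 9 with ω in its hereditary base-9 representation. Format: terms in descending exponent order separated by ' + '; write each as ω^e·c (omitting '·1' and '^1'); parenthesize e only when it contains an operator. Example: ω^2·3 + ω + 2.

ω

i=0: 7 = 2·3 + 1 (b=3); 3→4: 2·4 + 1 = 9; 9−1 = 8
i=1: 8 = 2·4 (b=4); 4→5: 2·5 = 10; 10−1 = 9
i=2: 9 = 5 + 4 (b=5); 5→6: 6 + 4 = 10; 10−1 = 9
i=3: 9 = 6 + 3 (b=6); 6→7: 7 + 3 = 10; 10−1 = 9
i=4: 9 = 7 + 2 (b=7); 7→8: 8 + 2 = 10; 10−1 = 9
i=5: 9 = 8 + 1 (b=8); 8→9: 9 + 1 = 10; 10−1 = 9
i=6: 9 = 9 (b=9); 9→10: 10 = 10; 10−1 = 9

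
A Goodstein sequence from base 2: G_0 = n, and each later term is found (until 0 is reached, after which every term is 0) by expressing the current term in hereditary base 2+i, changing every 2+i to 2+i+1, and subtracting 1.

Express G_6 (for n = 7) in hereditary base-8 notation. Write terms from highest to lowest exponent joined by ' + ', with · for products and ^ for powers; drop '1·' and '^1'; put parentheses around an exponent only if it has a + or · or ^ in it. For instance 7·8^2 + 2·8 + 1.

7·8^7 + 7·8^6 + 7·8^5 + 7·8^4 + 7·8^3 + 7·8^2 + 7·8 + 7

(0) 7|_2 = 2^2 + 2 + 1 ↦ 3^3 + 3 + 1|_3 = 31 ⇒ 30
(1) 30|_3 = 3^3 + 3 ↦ 4^4 + 4|_4 = 260 ⇒ 259
(2) 259|_4 = 4^4 + 3 ↦ 5^5 + 3|_5 = 3128 ⇒ 3127
(3) 3127|_5 = 5^5 + 2 ↦ 6^6 + 2|_6 = 46658 ⇒ 46657
(4) 46657|_6 = 6^6 + 1 ↦ 7^7 + 1|_7 = 823544 ⇒ 823543
(5) 823543|_7 = 7^7 ↦ 8^8|_8 = 16777216 ⇒ 16777215
(6) 16777215|_8 = 7·8^7 + 7·8^6 + 7·8^5 + 7·8^4 + 7·8^3 + 7·8^2 + 7·8 + 7 ↦ 7·9^7 + 7·9^6 + 7·9^5 + 7·9^4 + 7·9^3 + 7·9^2 + 7·9 + 7|_9 = 37665880 ⇒ 37665879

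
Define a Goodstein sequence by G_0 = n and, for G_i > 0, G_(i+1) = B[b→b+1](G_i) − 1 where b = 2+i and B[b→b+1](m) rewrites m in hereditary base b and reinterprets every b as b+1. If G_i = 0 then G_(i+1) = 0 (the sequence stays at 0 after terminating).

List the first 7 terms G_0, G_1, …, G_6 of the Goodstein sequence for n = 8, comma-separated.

i=0: 8 = 2^(2 + 1) (b=2); 2→3: 3^(3 + 1) = 81; 81−1 = 80
i=1: 80 = 2·3^3 + 2·3^2 + 2·3 + 2 (b=3); 3→4: 2·4^4 + 2·4^2 + 2·4 + 2 = 554; 554−1 = 553
i=2: 553 = 2·4^4 + 2·4^2 + 2·4 + 1 (b=4); 4→5: 2·5^5 + 2·5^2 + 2·5 + 1 = 6311; 6311−1 = 6310
i=3: 6310 = 2·5^5 + 2·5^2 + 2·5 (b=5); 5→6: 2·6^6 + 2·6^2 + 2·6 = 93396; 93396−1 = 93395
i=4: 93395 = 2·6^6 + 2·6^2 + 6 + 5 (b=6); 6→7: 2·7^7 + 2·7^2 + 7 + 5 = 1647196; 1647196−1 = 1647195
i=5: 1647195 = 2·7^7 + 2·7^2 + 7 + 4 (b=7); 7→8: 2·8^8 + 2·8^2 + 8 + 4 = 33554572; 33554572−1 = 33554571

8, 80, 553, 6310, 93395, 1647195, 33554571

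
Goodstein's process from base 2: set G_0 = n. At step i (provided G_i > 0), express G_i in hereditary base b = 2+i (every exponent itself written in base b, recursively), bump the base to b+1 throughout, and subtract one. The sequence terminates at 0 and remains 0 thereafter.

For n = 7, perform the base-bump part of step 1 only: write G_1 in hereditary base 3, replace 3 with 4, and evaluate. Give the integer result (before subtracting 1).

i=0: 7 = 2^2 + 2 + 1 (b=2); 2→3: 3^3 + 3 + 1 = 31; 31−1 = 30
i=1: 30 = 3^3 + 3 (b=3); 3→4: 4^4 + 4 = 260; 260−1 = 259

260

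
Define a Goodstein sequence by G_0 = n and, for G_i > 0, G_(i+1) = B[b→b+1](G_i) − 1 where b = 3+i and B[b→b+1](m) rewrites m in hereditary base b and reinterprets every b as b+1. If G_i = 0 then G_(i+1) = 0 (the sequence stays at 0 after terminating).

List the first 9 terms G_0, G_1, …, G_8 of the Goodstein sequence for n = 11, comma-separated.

11, 17, 25, 35, 39, 43, 47, 51, 55

i=0: 11 = 3^2 + 2 (b=3); 3→4: 4^2 + 2 = 18; 18−1 = 17
i=1: 17 = 4^2 + 1 (b=4); 4→5: 5^2 + 1 = 26; 26−1 = 25
i=2: 25 = 5^2 (b=5); 5→6: 6^2 = 36; 36−1 = 35
i=3: 35 = 5·6 + 5 (b=6); 6→7: 5·7 + 5 = 40; 40−1 = 39
i=4: 39 = 5·7 + 4 (b=7); 7→8: 5·8 + 4 = 44; 44−1 = 43
i=5: 43 = 5·8 + 3 (b=8); 8→9: 5·9 + 3 = 48; 48−1 = 47
i=6: 47 = 5·9 + 2 (b=9); 9→10: 5·10 + 2 = 52; 52−1 = 51
i=7: 51 = 5·10 + 1 (b=10); 10→11: 5·11 + 1 = 56; 56−1 = 55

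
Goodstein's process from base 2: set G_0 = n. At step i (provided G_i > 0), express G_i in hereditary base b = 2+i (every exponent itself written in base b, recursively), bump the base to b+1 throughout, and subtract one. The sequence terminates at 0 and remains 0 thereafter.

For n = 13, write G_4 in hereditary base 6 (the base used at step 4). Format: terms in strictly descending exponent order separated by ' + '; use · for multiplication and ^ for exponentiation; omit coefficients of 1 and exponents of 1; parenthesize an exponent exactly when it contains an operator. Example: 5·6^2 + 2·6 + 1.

6^(6 + 1) + 3·6^3 + 3·6^2 + 3·6 + 1

base 2: 13 = 2^(2 + 1) + 2^2 + 1; at 3: 3^(3 + 1) + 3^3 + 1 = 109; next = 108
base 3: 108 = 3^(3 + 1) + 3^3; at 4: 4^(4 + 1) + 4^4 = 1280; next = 1279
base 4: 1279 = 4^(4 + 1) + 3·4^3 + 3·4^2 + 3·4 + 3; at 5: 5^(5 + 1) + 3·5^3 + 3·5^2 + 3·5 + 3 = 16093; next = 16092
base 5: 16092 = 5^(5 + 1) + 3·5^3 + 3·5^2 + 3·5 + 2; at 6: 6^(6 + 1) + 3·6^3 + 3·6^2 + 3·6 + 2 = 280712; next = 280711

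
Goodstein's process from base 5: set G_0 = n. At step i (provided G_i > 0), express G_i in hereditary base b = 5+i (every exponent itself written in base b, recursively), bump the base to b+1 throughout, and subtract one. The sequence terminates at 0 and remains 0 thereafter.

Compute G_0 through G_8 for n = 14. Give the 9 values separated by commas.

i=0: 14 = 2·5 + 4 (b=5); 5→6: 2·6 + 4 = 16; 16−1 = 15
i=1: 15 = 2·6 + 3 (b=6); 6→7: 2·7 + 3 = 17; 17−1 = 16
i=2: 16 = 2·7 + 2 (b=7); 7→8: 2·8 + 2 = 18; 18−1 = 17
i=3: 17 = 2·8 + 1 (b=8); 8→9: 2·9 + 1 = 19; 19−1 = 18
i=4: 18 = 2·9 (b=9); 9→10: 2·10 = 20; 20−1 = 19
i=5: 19 = 10 + 9 (b=10); 10→11: 11 + 9 = 20; 20−1 = 19
i=6: 19 = 11 + 8 (b=11); 11→12: 12 + 8 = 20; 20−1 = 19
i=7: 19 = 12 + 7 (b=12); 12→13: 13 + 7 = 20; 20−1 = 19

14, 15, 16, 17, 18, 19, 19, 19, 19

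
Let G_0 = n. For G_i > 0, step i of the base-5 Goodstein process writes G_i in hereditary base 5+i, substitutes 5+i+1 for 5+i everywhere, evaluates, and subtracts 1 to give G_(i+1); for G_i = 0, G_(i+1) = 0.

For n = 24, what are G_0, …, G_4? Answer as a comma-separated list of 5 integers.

24, 27, 30, 33, 36

[0] 24 ≡ 4·5 + 4 (base 5). Lift 6: 28. −1: 27.
[1] 27 ≡ 4·6 + 3 (base 6). Lift 7: 31. −1: 30.
[2] 30 ≡ 4·7 + 2 (base 7). Lift 8: 34. −1: 33.
[3] 33 ≡ 4·8 + 1 (base 8). Lift 9: 37. −1: 36.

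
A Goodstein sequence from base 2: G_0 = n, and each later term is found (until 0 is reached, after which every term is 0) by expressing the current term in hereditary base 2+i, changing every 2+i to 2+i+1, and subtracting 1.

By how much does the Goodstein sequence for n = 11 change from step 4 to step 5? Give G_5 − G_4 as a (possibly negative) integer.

step 0: 11 = 2^(2 + 1) + 2 + 1; sub 3 for 2: 3^(3 + 1) + 3 + 1; = 85; G_1 = 85−1 = 84
step 1: 84 = 3^(3 + 1) + 3; sub 4 for 3: 4^(4 + 1) + 4; = 1028; G_2 = 1028−1 = 1027
step 2: 1027 = 4^(4 + 1) + 3; sub 5 for 4: 5^(5 + 1) + 3; = 15628; G_3 = 15628−1 = 15627
step 3: 15627 = 5^(5 + 1) + 2; sub 6 for 5: 6^(6 + 1) + 2; = 279938; G_4 = 279938−1 = 279937
step 4: 279937 = 6^(6 + 1) + 1; sub 7 for 6: 7^(7 + 1) + 1; = 5764802; G_5 = 5764802−1 = 5764801

5484864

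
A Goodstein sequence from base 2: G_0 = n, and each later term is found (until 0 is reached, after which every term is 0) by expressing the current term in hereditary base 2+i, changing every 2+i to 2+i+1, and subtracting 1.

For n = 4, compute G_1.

26

step 0: 4 = 2^2; sub 3 for 2: 3^3; = 27; G_1 = 27−1 = 26
step 1: 26 = 2·3^2 + 2·3 + 2; sub 4 for 3: 2·4^2 + 2·4 + 2; = 42; G_2 = 42−1 = 41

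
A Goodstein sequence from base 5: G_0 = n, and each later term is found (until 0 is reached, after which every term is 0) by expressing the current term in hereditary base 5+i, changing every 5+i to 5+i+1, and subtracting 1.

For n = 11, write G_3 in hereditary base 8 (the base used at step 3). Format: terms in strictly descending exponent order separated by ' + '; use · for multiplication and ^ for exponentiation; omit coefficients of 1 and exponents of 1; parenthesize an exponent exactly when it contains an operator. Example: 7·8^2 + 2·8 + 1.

8 + 5

step 0: 11 = 2·5 + 1; sub 6 for 5: 2·6 + 1; = 13; G_1 = 13−1 = 12
step 1: 12 = 2·6; sub 7 for 6: 2·7; = 14; G_2 = 14−1 = 13
step 2: 13 = 7 + 6; sub 8 for 7: 8 + 6; = 14; G_3 = 14−1 = 13
step 3: 13 = 8 + 5; sub 9 for 8: 9 + 5; = 14; G_4 = 14−1 = 13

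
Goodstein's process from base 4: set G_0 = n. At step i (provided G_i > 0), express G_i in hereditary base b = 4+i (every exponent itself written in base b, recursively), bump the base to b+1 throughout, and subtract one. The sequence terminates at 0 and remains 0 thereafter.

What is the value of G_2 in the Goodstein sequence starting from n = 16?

16 —HB4→ 4^2 —bump→ 5^2 = 25 —(−1)→ 24
24 —HB5→ 4·5 + 4 —bump→ 4·6 + 4 = 28 —(−1)→ 27
27 —HB6→ 4·6 + 3 —bump→ 4·7 + 3 = 31 —(−1)→ 30

27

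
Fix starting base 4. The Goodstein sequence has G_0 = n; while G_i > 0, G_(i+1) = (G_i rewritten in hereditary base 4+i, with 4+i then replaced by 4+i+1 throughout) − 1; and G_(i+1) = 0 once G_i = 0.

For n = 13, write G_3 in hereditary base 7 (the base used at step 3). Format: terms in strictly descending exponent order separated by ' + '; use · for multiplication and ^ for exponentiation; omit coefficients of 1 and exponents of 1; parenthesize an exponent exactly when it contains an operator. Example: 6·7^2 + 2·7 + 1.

i=0: 13 = 3·4 + 1 (b=4); 4→5: 3·5 + 1 = 16; 16−1 = 15
i=1: 15 = 3·5 (b=5); 5→6: 3·6 = 18; 18−1 = 17
i=2: 17 = 2·6 + 5 (b=6); 6→7: 2·7 + 5 = 19; 19−1 = 18
i=3: 18 = 2·7 + 4 (b=7); 7→8: 2·8 + 4 = 20; 20−1 = 19

2·7 + 4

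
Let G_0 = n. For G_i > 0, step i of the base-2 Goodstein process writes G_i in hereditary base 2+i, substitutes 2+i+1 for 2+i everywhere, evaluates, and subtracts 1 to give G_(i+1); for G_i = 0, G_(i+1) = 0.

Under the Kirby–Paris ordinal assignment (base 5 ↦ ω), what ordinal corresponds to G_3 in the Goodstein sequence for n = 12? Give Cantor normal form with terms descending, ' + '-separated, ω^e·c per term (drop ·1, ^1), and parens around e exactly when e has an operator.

ω^(ω + 1) + ω^2·2 + ω·2

[0] 12 ≡ 2^(2 + 1) + 2^2 (base 2). Lift 3: 108. −1: 107.
[1] 107 ≡ 3^(3 + 1) + 2·3^2 + 2·3 + 2 (base 3). Lift 4: 1066. −1: 1065.
[2] 1065 ≡ 4^(4 + 1) + 2·4^2 + 2·4 + 1 (base 4). Lift 5: 15686. −1: 15685.
[3] 15685 ≡ 5^(5 + 1) + 2·5^2 + 2·5 (base 5). Lift 6: 280020. −1: 280019.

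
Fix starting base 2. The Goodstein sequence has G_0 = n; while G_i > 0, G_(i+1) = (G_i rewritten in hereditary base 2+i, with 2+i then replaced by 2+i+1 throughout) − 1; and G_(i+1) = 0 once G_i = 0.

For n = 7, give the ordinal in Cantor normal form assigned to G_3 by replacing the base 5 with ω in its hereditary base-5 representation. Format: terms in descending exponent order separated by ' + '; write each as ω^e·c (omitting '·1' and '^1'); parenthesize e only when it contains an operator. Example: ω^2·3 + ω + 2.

ω^ω + 2

step 0: 7 = 2^2 + 2 + 1; sub 3 for 2: 3^3 + 3 + 1; = 31; G_1 = 31−1 = 30
step 1: 30 = 3^3 + 3; sub 4 for 3: 4^4 + 4; = 260; G_2 = 260−1 = 259
step 2: 259 = 4^4 + 3; sub 5 for 4: 5^5 + 3; = 3128; G_3 = 3128−1 = 3127
step 3: 3127 = 5^5 + 2; sub 6 for 5: 6^6 + 2; = 46658; G_4 = 46658−1 = 46657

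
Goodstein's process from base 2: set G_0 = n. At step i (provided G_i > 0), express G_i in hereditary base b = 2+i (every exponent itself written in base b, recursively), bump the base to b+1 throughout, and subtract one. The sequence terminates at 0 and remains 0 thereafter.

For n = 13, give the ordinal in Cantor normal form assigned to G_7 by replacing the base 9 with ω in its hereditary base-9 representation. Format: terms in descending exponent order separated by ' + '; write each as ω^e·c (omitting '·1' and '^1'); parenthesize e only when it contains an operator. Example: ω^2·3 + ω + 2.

base 2: 13 = 2^(2 + 1) + 2^2 + 1; at 3: 3^(3 + 1) + 3^3 + 1 = 109; next = 108
base 3: 108 = 3^(3 + 1) + 3^3; at 4: 4^(4 + 1) + 4^4 = 1280; next = 1279
base 4: 1279 = 4^(4 + 1) + 3·4^3 + 3·4^2 + 3·4 + 3; at 5: 5^(5 + 1) + 3·5^3 + 3·5^2 + 3·5 + 3 = 16093; next = 16092
base 5: 16092 = 5^(5 + 1) + 3·5^3 + 3·5^2 + 3·5 + 2; at 6: 6^(6 + 1) + 3·6^3 + 3·6^2 + 3·6 + 2 = 280712; next = 280711
base 6: 280711 = 6^(6 + 1) + 3·6^3 + 3·6^2 + 3·6 + 1; at 7: 7^(7 + 1) + 3·7^3 + 3·7^2 + 3·7 + 1 = 5765999; next = 5765998
base 7: 5765998 = 7^(7 + 1) + 3·7^3 + 3·7^2 + 3·7; at 8: 8^(8 + 1) + 3·8^3 + 3·8^2 + 3·8 = 134219480; next = 134219479
base 8: 134219479 = 8^(8 + 1) + 3·8^3 + 3·8^2 + 2·8 + 7; at 9: 9^(9 + 1) + 3·9^3 + 3·9^2 + 2·9 + 7 = 3486786856; next = 3486786855
base 9: 3486786855 = 9^(9 + 1) + 3·9^3 + 3·9^2 + 2·9 + 6; at 10: 10^(10 + 1) + 3·10^3 + 3·10^2 + 2·10 + 6 = 100000003326; next = 100000003325

ω^(ω + 1) + ω^3·3 + ω^2·3 + ω·2 + 6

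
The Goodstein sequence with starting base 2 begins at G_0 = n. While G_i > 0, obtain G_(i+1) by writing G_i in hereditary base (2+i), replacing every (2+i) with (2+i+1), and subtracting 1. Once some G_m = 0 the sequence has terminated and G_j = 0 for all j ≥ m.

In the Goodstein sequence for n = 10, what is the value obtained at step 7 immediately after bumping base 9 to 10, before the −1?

50000555552

10 —HB2→ 2^(2 + 1) + 2 —bump→ 3^(3 + 1) + 3 = 84 —(−1)→ 83
83 —HB3→ 3^(3 + 1) + 2 —bump→ 4^(4 + 1) + 2 = 1026 —(−1)→ 1025
1025 —HB4→ 4^(4 + 1) + 1 —bump→ 5^(5 + 1) + 1 = 15626 —(−1)→ 15625
15625 —HB5→ 5^(5 + 1) —bump→ 6^(6 + 1) = 279936 —(−1)→ 279935
279935 —HB6→ 5·6^6 + 5·6^5 + 5·6^4 + 5·6^3 + 5·6^2 + 5·6 + 5 —bump→ 5·7^7 + 5·7^5 + 5·7^4 + 5·7^3 + 5·7^2 + 5·7 + 5 = 4215755 —(−1)→ 4215754
4215754 —HB7→ 5·7^7 + 5·7^5 + 5·7^4 + 5·7^3 + 5·7^2 + 5·7 + 4 —bump→ 5·8^8 + 5·8^5 + 5·8^4 + 5·8^3 + 5·8^2 + 5·8 + 4 = 84073324 —(−1)→ 84073323
84073323 —HB8→ 5·8^8 + 5·8^5 + 5·8^4 + 5·8^3 + 5·8^2 + 5·8 + 3 —bump→ 5·9^9 + 5·9^5 + 5·9^4 + 5·9^3 + 5·9^2 + 5·9 + 3 = 1937434593 —(−1)→ 1937434592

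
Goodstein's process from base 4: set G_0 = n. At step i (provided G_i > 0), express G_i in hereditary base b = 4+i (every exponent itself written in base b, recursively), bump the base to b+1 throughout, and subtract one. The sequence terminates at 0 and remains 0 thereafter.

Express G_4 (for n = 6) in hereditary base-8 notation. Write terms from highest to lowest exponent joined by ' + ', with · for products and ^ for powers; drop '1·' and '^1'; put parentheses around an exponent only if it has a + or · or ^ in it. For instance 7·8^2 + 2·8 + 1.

5

i=0: 6 = 4 + 2 (b=4); 4→5: 5 + 2 = 7; 7−1 = 6
i=1: 6 = 5 + 1 (b=5); 5→6: 6 + 1 = 7; 7−1 = 6
i=2: 6 = 6 (b=6); 6→7: 7 = 7; 7−1 = 6
i=3: 6 = 6 (b=7); 7→8: 6 = 6; 6−1 = 5
i=4: 5 = 5 (b=8); 8→9: 5 = 5; 5−1 = 4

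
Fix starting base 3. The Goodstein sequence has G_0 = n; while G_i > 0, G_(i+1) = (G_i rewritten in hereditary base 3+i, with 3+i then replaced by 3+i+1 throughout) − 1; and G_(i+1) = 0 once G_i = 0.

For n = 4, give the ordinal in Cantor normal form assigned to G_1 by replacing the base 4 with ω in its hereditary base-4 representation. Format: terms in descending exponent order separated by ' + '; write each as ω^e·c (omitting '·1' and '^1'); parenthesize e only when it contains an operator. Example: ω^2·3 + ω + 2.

ω

G_0 = 4. HB_3(4) = 3 + 1. Bump = 5. G_1 = 4.
G_1 = 4. HB_4(4) = 4. Bump = 5. G_2 = 4.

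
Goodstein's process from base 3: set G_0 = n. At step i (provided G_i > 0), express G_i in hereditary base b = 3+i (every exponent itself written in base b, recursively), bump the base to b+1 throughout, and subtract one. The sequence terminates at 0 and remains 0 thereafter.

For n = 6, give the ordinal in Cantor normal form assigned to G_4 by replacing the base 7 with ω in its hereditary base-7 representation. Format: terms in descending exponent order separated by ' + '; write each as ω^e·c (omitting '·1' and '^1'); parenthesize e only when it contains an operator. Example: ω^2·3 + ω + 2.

ω

[0] 6 ≡ 2·3 (base 3). Lift 4: 8. −1: 7.
[1] 7 ≡ 4 + 3 (base 4). Lift 5: 8. −1: 7.
[2] 7 ≡ 5 + 2 (base 5). Lift 6: 8. −1: 7.
[3] 7 ≡ 6 + 1 (base 6). Lift 7: 8. −1: 7.
[4] 7 ≡ 7 (base 7). Lift 8: 8. −1: 7.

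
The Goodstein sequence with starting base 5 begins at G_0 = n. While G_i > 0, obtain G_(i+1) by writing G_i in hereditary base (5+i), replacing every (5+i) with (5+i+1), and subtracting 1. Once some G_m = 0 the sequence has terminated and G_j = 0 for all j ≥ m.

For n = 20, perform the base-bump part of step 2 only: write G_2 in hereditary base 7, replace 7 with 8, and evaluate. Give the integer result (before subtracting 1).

28

20 —HB5→ 4·5 —bump→ 4·6 = 24 —(−1)→ 23
23 —HB6→ 3·6 + 5 —bump→ 3·7 + 5 = 26 —(−1)→ 25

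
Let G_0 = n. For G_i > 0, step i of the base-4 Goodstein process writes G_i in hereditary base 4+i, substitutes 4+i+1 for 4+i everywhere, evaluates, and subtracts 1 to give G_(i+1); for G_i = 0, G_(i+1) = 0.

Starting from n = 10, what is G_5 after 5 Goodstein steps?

13

G_0 = 10. HB_4(10) = 2·4 + 2. Bump = 12. G_1 = 11.
G_1 = 11. HB_5(11) = 2·5 + 1. Bump = 13. G_2 = 12.
G_2 = 12. HB_6(12) = 2·6. Bump = 14. G_3 = 13.
G_3 = 13. HB_7(13) = 7 + 6. Bump = 14. G_4 = 13.
G_4 = 13. HB_8(13) = 8 + 5. Bump = 14. G_5 = 13.
G_5 = 13. HB_9(13) = 9 + 4. Bump = 14. G_6 = 13.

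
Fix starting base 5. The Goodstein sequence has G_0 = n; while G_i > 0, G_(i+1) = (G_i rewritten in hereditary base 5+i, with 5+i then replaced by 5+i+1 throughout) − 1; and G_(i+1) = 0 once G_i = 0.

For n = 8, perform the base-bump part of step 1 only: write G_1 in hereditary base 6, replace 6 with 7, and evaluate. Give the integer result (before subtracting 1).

9

step 0: 8 = 5 + 3; sub 6 for 5: 6 + 3; = 9; G_1 = 9−1 = 8
step 1: 8 = 6 + 2; sub 7 for 6: 7 + 2; = 9; G_2 = 9−1 = 8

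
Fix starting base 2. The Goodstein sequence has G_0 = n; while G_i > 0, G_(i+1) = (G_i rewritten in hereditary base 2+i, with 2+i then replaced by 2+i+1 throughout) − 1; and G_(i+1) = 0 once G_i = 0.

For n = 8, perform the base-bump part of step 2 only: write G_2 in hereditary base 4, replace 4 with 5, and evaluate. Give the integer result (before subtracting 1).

6311

8 —HB2→ 2^(2 + 1) —bump→ 3^(3 + 1) = 81 —(−1)→ 80
80 —HB3→ 2·3^3 + 2·3^2 + 2·3 + 2 —bump→ 2·4^4 + 2·4^2 + 2·4 + 2 = 554 —(−1)→ 553
553 —HB4→ 2·4^4 + 2·4^2 + 2·4 + 1 —bump→ 2·5^5 + 2·5^2 + 2·5 + 1 = 6311 —(−1)→ 6310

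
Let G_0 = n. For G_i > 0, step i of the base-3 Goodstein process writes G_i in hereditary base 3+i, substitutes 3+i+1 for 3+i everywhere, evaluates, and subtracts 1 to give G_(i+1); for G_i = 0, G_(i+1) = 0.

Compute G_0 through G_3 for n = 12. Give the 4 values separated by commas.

G_0 = 12. HB_3(12) = 3^2 + 3. Bump = 20. G_1 = 19.
G_1 = 19. HB_4(19) = 4^2 + 3. Bump = 28. G_2 = 27.
G_2 = 27. HB_5(27) = 5^2 + 2. Bump = 38. G_3 = 37.

12, 19, 27, 37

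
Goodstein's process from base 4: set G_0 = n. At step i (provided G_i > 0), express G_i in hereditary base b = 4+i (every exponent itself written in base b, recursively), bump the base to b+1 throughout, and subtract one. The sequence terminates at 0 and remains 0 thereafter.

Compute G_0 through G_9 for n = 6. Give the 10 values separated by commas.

6, 6, 6, 6, 5, 4, 3, 2, 1, 0

base 4: 6 = 4 + 2; at 5: 5 + 2 = 7; next = 6
base 5: 6 = 5 + 1; at 6: 6 + 1 = 7; next = 6
base 6: 6 = 6; at 7: 7 = 7; next = 6
base 7: 6 = 6; at 8: 6 = 6; next = 5
base 8: 5 = 5; at 9: 5 = 5; next = 4
base 9: 4 = 4; at 10: 4 = 4; next = 3
base 10: 3 = 3; at 11: 3 = 3; next = 2
base 11: 2 = 2; at 12: 2 = 2; next = 1
base 12: 1 = 1; at 13: 1 = 1; next = 0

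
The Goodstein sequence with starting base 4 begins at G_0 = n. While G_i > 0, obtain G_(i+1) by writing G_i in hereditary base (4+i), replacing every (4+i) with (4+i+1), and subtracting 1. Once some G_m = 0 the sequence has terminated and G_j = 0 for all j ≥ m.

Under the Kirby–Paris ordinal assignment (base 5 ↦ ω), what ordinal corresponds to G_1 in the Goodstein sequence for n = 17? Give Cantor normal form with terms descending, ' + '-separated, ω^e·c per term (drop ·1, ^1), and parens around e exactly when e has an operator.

step 0: 17 = 4^2 + 1; sub 5 for 4: 5^2 + 1; = 26; G_1 = 26−1 = 25
step 1: 25 = 5^2; sub 6 for 5: 6^2; = 36; G_2 = 36−1 = 35

ω^2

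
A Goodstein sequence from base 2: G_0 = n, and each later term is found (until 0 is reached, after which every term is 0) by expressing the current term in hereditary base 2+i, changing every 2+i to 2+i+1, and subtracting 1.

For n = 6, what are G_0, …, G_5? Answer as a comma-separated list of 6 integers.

6, 29, 257, 3125, 46655, 98039

[0] 6 ≡ 2^2 + 2 (base 2). Lift 3: 30. −1: 29.
[1] 29 ≡ 3^3 + 2 (base 3). Lift 4: 258. −1: 257.
[2] 257 ≡ 4^4 + 1 (base 4). Lift 5: 3126. −1: 3125.
[3] 3125 ≡ 5^5 (base 5). Lift 6: 46656. −1: 46655.
[4] 46655 ≡ 5·6^5 + 5·6^4 + 5·6^3 + 5·6^2 + 5·6 + 5 (base 6). Lift 7: 98040. −1: 98039.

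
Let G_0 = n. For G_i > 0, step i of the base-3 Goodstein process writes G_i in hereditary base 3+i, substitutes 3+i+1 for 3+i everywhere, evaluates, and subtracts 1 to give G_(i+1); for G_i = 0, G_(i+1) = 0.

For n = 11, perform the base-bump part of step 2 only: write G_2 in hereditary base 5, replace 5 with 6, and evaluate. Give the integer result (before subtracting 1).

i=0: 11 = 3^2 + 2 (b=3); 3→4: 4^2 + 2 = 18; 18−1 = 17
i=1: 17 = 4^2 + 1 (b=4); 4→5: 5^2 + 1 = 26; 26−1 = 25
i=2: 25 = 5^2 (b=5); 5→6: 6^2 = 36; 36−1 = 35

36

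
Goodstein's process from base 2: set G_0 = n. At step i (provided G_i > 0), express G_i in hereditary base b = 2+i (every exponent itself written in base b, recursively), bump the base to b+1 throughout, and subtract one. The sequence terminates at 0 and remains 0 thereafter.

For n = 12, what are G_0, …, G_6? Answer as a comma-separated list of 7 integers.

base 2: 12 = 2^(2 + 1) + 2^2; at 3: 3^(3 + 1) + 3^3 = 108; next = 107
base 3: 107 = 3^(3 + 1) + 2·3^2 + 2·3 + 2; at 4: 4^(4 + 1) + 2·4^2 + 2·4 + 2 = 1066; next = 1065
base 4: 1065 = 4^(4 + 1) + 2·4^2 + 2·4 + 1; at 5: 5^(5 + 1) + 2·5^2 + 2·5 + 1 = 15686; next = 15685
base 5: 15685 = 5^(5 + 1) + 2·5^2 + 2·5; at 6: 6^(6 + 1) + 2·6^2 + 2·6 = 280020; next = 280019
base 6: 280019 = 6^(6 + 1) + 2·6^2 + 6 + 5; at 7: 7^(7 + 1) + 2·7^2 + 7 + 5 = 5764911; next = 5764910
base 7: 5764910 = 7^(7 + 1) + 2·7^2 + 7 + 4; at 8: 8^(8 + 1) + 2·8^2 + 8 + 4 = 134217868; next = 134217867

12, 107, 1065, 15685, 280019, 5764910, 134217867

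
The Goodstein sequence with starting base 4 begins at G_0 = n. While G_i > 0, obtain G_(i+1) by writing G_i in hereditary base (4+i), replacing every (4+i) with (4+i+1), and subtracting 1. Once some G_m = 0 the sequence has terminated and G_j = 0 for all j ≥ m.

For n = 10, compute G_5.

13

(0) 10|_4 = 2·4 + 2 ↦ 2·5 + 2|_5 = 12 ⇒ 11
(1) 11|_5 = 2·5 + 1 ↦ 2·6 + 1|_6 = 13 ⇒ 12
(2) 12|_6 = 2·6 ↦ 2·7|_7 = 14 ⇒ 13
(3) 13|_7 = 7 + 6 ↦ 8 + 6|_8 = 14 ⇒ 13
(4) 13|_8 = 8 + 5 ↦ 9 + 5|_9 = 14 ⇒ 13
(5) 13|_9 = 9 + 4 ↦ 10 + 4|_10 = 14 ⇒ 13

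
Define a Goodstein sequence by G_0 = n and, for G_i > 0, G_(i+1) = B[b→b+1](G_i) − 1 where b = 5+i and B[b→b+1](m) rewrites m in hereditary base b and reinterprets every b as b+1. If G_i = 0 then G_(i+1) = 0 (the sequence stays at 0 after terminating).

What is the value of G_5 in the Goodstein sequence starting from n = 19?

29

19 —HB5→ 3·5 + 4 —bump→ 3·6 + 4 = 22 —(−1)→ 21
21 —HB6→ 3·6 + 3 —bump→ 3·7 + 3 = 24 —(−1)→ 23
23 —HB7→ 3·7 + 2 —bump→ 3·8 + 2 = 26 —(−1)→ 25
25 —HB8→ 3·8 + 1 —bump→ 3·9 + 1 = 28 —(−1)→ 27
27 —HB9→ 3·9 —bump→ 3·10 = 30 —(−1)→ 29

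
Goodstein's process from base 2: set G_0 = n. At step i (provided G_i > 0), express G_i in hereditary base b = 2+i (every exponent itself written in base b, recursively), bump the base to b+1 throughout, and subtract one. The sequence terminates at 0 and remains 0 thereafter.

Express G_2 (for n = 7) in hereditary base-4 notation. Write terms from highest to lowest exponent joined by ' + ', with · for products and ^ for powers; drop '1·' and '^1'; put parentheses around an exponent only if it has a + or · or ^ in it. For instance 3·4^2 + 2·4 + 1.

G_0 = 7. HB_2(7) = 2^2 + 2 + 1. Bump = 31. G_1 = 30.
G_1 = 30. HB_3(30) = 3^3 + 3. Bump = 260. G_2 = 259.
G_2 = 259. HB_4(259) = 4^4 + 3. Bump = 3128. G_3 = 3127.

4^4 + 3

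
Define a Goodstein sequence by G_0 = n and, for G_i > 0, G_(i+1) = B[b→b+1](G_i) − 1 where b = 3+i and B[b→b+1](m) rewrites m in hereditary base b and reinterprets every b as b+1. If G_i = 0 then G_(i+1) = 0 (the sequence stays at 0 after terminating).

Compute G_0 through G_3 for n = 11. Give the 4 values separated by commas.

[0] 11 ≡ 3^2 + 2 (base 3). Lift 4: 18. −1: 17.
[1] 17 ≡ 4^2 + 1 (base 4). Lift 5: 26. −1: 25.
[2] 25 ≡ 5^2 (base 5). Lift 6: 36. −1: 35.

11, 17, 25, 35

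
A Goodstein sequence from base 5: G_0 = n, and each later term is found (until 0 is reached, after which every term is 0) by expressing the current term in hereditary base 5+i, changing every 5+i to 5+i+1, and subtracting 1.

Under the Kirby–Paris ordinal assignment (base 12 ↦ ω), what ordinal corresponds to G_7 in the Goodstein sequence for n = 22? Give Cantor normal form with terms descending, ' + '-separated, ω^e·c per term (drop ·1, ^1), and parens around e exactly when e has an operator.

G_0=22  [base 5] 4·5 + 2  →[5↦6]→  4·6 + 2 = 26  −1 ⇒ G_1=25
G_1=25  [base 6] 4·6 + 1  →[6↦7]→  4·7 + 1 = 29  −1 ⇒ G_2=28
G_2=28  [base 7] 4·7  →[7↦8]→  4·8 = 32  −1 ⇒ G_3=31
G_3=31  [base 8] 3·8 + 7  →[8↦9]→  3·9 + 7 = 34  −1 ⇒ G_4=33
G_4=33  [base 9] 3·9 + 6  →[9↦10]→  3·10 + 6 = 36  −1 ⇒ G_5=35
G_5=35  [base 10] 3·10 + 5  →[10↦11]→  3·11 + 5 = 38  −1 ⇒ G_6=37
G_6=37  [base 11] 3·11 + 4  →[11↦12]→  3·12 + 4 = 40  −1 ⇒ G_7=39
G_7=39  [base 12] 3·12 + 3  →[12↦13]→  3·13 + 3 = 42  −1 ⇒ G_8=41

ω·3 + 3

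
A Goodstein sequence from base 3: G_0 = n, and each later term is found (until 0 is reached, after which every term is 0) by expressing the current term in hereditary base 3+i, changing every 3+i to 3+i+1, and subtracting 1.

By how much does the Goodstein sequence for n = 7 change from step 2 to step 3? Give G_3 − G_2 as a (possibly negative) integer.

0

i=0: 7 = 2·3 + 1 (b=3); 3→4: 2·4 + 1 = 9; 9−1 = 8
i=1: 8 = 2·4 (b=4); 4→5: 2·5 = 10; 10−1 = 9
i=2: 9 = 5 + 4 (b=5); 5→6: 6 + 4 = 10; 10−1 = 9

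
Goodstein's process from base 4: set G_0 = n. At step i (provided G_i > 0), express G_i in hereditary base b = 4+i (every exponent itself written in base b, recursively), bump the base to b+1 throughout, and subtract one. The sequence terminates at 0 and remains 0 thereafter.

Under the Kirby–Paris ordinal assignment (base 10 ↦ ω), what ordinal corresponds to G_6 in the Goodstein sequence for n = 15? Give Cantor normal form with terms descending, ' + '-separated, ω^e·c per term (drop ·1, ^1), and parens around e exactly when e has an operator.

ω·2 + 5

base 4: 15 = 3·4 + 3; at 5: 3·5 + 3 = 18; next = 17
base 5: 17 = 3·5 + 2; at 6: 3·6 + 2 = 20; next = 19
base 6: 19 = 3·6 + 1; at 7: 3·7 + 1 = 22; next = 21
base 7: 21 = 3·7; at 8: 3·8 = 24; next = 23
base 8: 23 = 2·8 + 7; at 9: 2·9 + 7 = 25; next = 24
base 9: 24 = 2·9 + 6; at 10: 2·10 + 6 = 26; next = 25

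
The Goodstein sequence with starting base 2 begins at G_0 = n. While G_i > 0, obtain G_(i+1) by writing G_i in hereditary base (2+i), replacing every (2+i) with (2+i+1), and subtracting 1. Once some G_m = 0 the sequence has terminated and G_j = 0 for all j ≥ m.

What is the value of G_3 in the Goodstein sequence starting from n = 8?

8 —HB2→ 2^(2 + 1) —bump→ 3^(3 + 1) = 81 —(−1)→ 80
80 —HB3→ 2·3^3 + 2·3^2 + 2·3 + 2 —bump→ 2·4^4 + 2·4^2 + 2·4 + 2 = 554 —(−1)→ 553
553 —HB4→ 2·4^4 + 2·4^2 + 2·4 + 1 —bump→ 2·5^5 + 2·5^2 + 2·5 + 1 = 6311 —(−1)→ 6310
6310 —HB5→ 2·5^5 + 2·5^2 + 2·5 —bump→ 2·6^6 + 2·6^2 + 2·6 = 93396 —(−1)→ 93395

6310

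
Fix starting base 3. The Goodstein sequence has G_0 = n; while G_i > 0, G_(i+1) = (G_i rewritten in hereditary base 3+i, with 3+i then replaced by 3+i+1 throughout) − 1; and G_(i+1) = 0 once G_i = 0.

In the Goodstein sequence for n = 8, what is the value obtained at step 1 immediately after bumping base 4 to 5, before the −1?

11

G_0=8  [base 3] 2·3 + 2  →[3↦4]→  2·4 + 2 = 10  −1 ⇒ G_1=9
G_1=9  [base 4] 2·4 + 1  →[4↦5]→  2·5 + 1 = 11  −1 ⇒ G_2=10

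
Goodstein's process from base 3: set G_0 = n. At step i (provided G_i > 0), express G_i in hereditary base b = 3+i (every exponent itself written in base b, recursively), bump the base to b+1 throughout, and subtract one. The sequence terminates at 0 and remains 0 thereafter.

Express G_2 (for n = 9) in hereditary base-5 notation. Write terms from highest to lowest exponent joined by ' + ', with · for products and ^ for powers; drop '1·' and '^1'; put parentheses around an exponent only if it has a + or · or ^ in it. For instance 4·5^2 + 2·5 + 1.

[0] 9 ≡ 3^2 (base 3). Lift 4: 16. −1: 15.
[1] 15 ≡ 3·4 + 3 (base 4). Lift 5: 18. −1: 17.
[2] 17 ≡ 3·5 + 2 (base 5). Lift 6: 20. −1: 19.

3·5 + 2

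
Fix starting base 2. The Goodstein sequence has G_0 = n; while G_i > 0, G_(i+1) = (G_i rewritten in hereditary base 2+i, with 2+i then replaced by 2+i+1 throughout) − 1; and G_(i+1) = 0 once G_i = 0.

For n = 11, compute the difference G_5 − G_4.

(0) 11|_2 = 2^(2 + 1) + 2 + 1 ↦ 3^(3 + 1) + 3 + 1|_3 = 85 ⇒ 84
(1) 84|_3 = 3^(3 + 1) + 3 ↦ 4^(4 + 1) + 4|_4 = 1028 ⇒ 1027
(2) 1027|_4 = 4^(4 + 1) + 3 ↦ 5^(5 + 1) + 3|_5 = 15628 ⇒ 15627
(3) 15627|_5 = 5^(5 + 1) + 2 ↦ 6^(6 + 1) + 2|_6 = 279938 ⇒ 279937
(4) 279937|_6 = 6^(6 + 1) + 1 ↦ 7^(7 + 1) + 1|_7 = 5764802 ⇒ 5764801

5484864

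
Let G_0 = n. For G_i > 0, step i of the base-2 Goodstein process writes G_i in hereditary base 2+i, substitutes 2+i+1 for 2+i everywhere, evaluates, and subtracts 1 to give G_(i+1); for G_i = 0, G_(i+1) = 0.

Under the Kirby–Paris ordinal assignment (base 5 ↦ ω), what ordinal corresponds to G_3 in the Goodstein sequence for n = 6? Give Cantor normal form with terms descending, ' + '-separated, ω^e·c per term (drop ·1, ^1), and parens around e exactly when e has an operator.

i=0: 6 = 2^2 + 2 (b=2); 2→3: 3^3 + 3 = 30; 30−1 = 29
i=1: 29 = 3^3 + 2 (b=3); 3→4: 4^4 + 2 = 258; 258−1 = 257
i=2: 257 = 4^4 + 1 (b=4); 4→5: 5^5 + 1 = 3126; 3126−1 = 3125
i=3: 3125 = 5^5 (b=5); 5→6: 6^6 = 46656; 46656−1 = 46655

ω^ω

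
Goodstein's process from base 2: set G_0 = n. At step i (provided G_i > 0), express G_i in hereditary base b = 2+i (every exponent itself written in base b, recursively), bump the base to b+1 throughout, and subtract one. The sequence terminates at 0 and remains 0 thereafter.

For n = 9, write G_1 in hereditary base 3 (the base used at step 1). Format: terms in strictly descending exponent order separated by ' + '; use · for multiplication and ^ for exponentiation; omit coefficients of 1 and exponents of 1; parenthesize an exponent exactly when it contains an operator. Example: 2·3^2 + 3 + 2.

i=0: 9 = 2^(2 + 1) + 1 (b=2); 2→3: 3^(3 + 1) + 1 = 82; 82−1 = 81
i=1: 81 = 3^(3 + 1) (b=3); 3→4: 4^(4 + 1) = 1024; 1024−1 = 1023

3^(3 + 1)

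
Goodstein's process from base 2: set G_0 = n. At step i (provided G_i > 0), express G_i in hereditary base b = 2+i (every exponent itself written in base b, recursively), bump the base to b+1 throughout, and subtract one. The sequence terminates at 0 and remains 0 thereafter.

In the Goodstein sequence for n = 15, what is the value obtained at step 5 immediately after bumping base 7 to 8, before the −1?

150994944

i=0: 15 = 2^(2 + 1) + 2^2 + 2 + 1 (b=2); 2→3: 3^(3 + 1) + 3^3 + 3 + 1 = 112; 112−1 = 111
i=1: 111 = 3^(3 + 1) + 3^3 + 3 (b=3); 3→4: 4^(4 + 1) + 4^4 + 4 = 1284; 1284−1 = 1283
i=2: 1283 = 4^(4 + 1) + 4^4 + 3 (b=4); 4→5: 5^(5 + 1) + 5^5 + 3 = 18753; 18753−1 = 18752
i=3: 18752 = 5^(5 + 1) + 5^5 + 2 (b=5); 5→6: 6^(6 + 1) + 6^6 + 2 = 326594; 326594−1 = 326593
i=4: 326593 = 6^(6 + 1) + 6^6 + 1 (b=6); 6→7: 7^(7 + 1) + 7^7 + 1 = 6588345; 6588345−1 = 6588344
i=5: 6588344 = 7^(7 + 1) + 7^7 (b=7); 7→8: 8^(8 + 1) + 8^8 = 150994944; 150994944−1 = 150994943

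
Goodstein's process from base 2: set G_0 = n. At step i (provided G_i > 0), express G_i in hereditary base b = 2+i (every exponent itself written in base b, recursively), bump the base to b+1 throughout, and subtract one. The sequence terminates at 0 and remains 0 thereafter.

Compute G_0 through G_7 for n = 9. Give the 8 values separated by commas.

9, 81, 1023, 9842, 140743, 2471826, 50333399, 1162263921

9 —HB2→ 2^(2 + 1) + 1 —bump→ 3^(3 + 1) + 1 = 82 —(−1)→ 81
81 —HB3→ 3^(3 + 1) —bump→ 4^(4 + 1) = 1024 —(−1)→ 1023
1023 —HB4→ 3·4^4 + 3·4^3 + 3·4^2 + 3·4 + 3 —bump→ 3·5^5 + 3·5^3 + 3·5^2 + 3·5 + 3 = 9843 —(−1)→ 9842
9842 —HB5→ 3·5^5 + 3·5^3 + 3·5^2 + 3·5 + 2 —bump→ 3·6^6 + 3·6^3 + 3·6^2 + 3·6 + 2 = 140744 —(−1)→ 140743
140743 —HB6→ 3·6^6 + 3·6^3 + 3·6^2 + 3·6 + 1 —bump→ 3·7^7 + 3·7^3 + 3·7^2 + 3·7 + 1 = 2471827 —(−1)→ 2471826
2471826 —HB7→ 3·7^7 + 3·7^3 + 3·7^2 + 3·7 —bump→ 3·8^8 + 3·8^3 + 3·8^2 + 3·8 = 50333400 —(−1)→ 50333399
50333399 —HB8→ 3·8^8 + 3·8^3 + 3·8^2 + 2·8 + 7 —bump→ 3·9^9 + 3·9^3 + 3·9^2 + 2·9 + 7 = 1162263922 —(−1)→ 1162263921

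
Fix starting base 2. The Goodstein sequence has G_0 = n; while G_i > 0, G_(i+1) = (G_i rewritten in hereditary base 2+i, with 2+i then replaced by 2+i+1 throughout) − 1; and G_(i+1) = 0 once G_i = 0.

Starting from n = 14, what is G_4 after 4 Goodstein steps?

base 2: 14 = 2^(2 + 1) + 2^2 + 2; at 3: 3^(3 + 1) + 3^3 + 3 = 111; next = 110
base 3: 110 = 3^(3 + 1) + 3^3 + 2; at 4: 4^(4 + 1) + 4^4 + 2 = 1282; next = 1281
base 4: 1281 = 4^(4 + 1) + 4^4 + 1; at 5: 5^(5 + 1) + 5^5 + 1 = 18751; next = 18750
base 5: 18750 = 5^(5 + 1) + 5^5; at 6: 6^(6 + 1) + 6^6 = 326592; next = 326591
base 6: 326591 = 6^(6 + 1) + 5·6^5 + 5·6^4 + 5·6^3 + 5·6^2 + 5·6 + 5; at 7: 7^(7 + 1) + 5·7^5 + 5·7^4 + 5·7^3 + 5·7^2 + 5·7 + 5 = 5862841; next = 5862840

326591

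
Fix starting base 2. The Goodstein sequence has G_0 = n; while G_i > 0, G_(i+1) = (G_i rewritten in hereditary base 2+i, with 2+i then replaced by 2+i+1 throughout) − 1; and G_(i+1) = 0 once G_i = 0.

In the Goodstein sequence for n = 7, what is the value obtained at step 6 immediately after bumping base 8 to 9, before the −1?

(0) 7|_2 = 2^2 + 2 + 1 ↦ 3^3 + 3 + 1|_3 = 31 ⇒ 30
(1) 30|_3 = 3^3 + 3 ↦ 4^4 + 4|_4 = 260 ⇒ 259
(2) 259|_4 = 4^4 + 3 ↦ 5^5 + 3|_5 = 3128 ⇒ 3127
(3) 3127|_5 = 5^5 + 2 ↦ 6^6 + 2|_6 = 46658 ⇒ 46657
(4) 46657|_6 = 6^6 + 1 ↦ 7^7 + 1|_7 = 823544 ⇒ 823543
(5) 823543|_7 = 7^7 ↦ 8^8|_8 = 16777216 ⇒ 16777215
(6) 16777215|_8 = 7·8^7 + 7·8^6 + 7·8^5 + 7·8^4 + 7·8^3 + 7·8^2 + 7·8 + 7 ↦ 7·9^7 + 7·9^6 + 7·9^5 + 7·9^4 + 7·9^3 + 7·9^2 + 7·9 + 7|_9 = 37665880 ⇒ 37665879

37665880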